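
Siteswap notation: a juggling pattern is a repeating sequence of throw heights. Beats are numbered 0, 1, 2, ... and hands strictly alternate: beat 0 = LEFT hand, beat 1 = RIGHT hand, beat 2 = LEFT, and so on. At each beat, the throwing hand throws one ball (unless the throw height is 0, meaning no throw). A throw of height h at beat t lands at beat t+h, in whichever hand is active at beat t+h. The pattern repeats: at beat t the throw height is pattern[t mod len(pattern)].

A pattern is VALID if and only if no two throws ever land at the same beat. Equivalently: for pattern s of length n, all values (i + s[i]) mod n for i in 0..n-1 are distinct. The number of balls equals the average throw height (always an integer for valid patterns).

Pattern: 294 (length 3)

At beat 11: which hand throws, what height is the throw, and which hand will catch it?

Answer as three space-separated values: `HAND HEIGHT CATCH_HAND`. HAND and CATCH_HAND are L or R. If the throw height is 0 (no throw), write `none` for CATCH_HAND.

Answer: R 4 R

Derivation:
Beat 11: 11 mod 2 = 1, so hand = R
Throw height = pattern[11 mod 3] = pattern[2] = 4
Lands at beat 11+4=15, 15 mod 2 = 1, so catch hand = R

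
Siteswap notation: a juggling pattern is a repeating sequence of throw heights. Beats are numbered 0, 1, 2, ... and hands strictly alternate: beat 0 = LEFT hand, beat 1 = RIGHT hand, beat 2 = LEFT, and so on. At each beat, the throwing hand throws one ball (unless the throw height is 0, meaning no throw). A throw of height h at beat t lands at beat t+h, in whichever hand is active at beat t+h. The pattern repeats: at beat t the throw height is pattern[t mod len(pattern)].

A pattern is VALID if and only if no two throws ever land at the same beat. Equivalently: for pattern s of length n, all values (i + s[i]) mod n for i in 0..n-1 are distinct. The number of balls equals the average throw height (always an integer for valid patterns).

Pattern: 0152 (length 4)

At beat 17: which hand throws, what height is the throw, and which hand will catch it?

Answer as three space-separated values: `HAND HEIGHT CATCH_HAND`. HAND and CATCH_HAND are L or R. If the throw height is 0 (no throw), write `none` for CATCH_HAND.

Answer: R 1 L

Derivation:
Beat 17: 17 mod 2 = 1, so hand = R
Throw height = pattern[17 mod 4] = pattern[1] = 1
Lands at beat 17+1=18, 18 mod 2 = 0, so catch hand = L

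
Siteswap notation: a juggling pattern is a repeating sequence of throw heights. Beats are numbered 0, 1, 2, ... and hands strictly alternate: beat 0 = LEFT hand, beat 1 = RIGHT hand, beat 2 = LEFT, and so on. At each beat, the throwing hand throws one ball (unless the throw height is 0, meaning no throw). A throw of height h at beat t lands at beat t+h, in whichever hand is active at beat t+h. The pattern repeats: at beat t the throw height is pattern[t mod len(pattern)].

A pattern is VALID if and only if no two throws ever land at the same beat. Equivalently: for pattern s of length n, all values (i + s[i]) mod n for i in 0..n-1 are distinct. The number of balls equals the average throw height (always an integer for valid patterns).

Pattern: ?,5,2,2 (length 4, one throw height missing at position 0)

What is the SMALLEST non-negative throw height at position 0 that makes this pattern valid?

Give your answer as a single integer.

i=0: s[i]=? (unknown)
i=1: (1 + 5) mod 4 = 2
i=2: (2 + 2) mod 4 = 0
i=3: (3 + 2) mod 4 = 1
Known residues: [0, 1, 2]; need a permutation of 0..3, so missing residue r = 3
Need (0 + s) mod 4 = 3; smallest s = (3 - 0) mod 4 = 3

Answer: 3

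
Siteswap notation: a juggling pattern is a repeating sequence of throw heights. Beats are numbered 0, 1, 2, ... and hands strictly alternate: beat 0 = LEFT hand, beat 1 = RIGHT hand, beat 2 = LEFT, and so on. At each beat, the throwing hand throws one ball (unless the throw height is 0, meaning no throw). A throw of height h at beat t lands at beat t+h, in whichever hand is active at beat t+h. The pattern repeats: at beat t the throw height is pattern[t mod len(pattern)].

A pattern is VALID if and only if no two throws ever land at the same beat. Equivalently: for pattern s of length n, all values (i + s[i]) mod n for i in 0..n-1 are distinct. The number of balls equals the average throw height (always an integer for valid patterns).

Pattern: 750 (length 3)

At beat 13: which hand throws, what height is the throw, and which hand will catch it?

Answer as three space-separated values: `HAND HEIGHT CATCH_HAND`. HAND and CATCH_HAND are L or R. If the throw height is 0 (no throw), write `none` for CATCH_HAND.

Answer: R 5 L

Derivation:
Beat 13: 13 mod 2 = 1, so hand = R
Throw height = pattern[13 mod 3] = pattern[1] = 5
Lands at beat 13+5=18, 18 mod 2 = 0, so catch hand = L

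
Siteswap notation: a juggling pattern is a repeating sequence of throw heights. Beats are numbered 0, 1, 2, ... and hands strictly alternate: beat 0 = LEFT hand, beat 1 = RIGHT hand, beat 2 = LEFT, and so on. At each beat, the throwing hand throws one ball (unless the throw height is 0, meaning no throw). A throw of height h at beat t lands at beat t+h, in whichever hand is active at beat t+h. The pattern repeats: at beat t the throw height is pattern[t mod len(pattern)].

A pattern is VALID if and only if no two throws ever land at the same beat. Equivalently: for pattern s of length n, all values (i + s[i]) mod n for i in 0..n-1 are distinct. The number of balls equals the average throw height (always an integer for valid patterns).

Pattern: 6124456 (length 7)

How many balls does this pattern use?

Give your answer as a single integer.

Pattern = [6, 1, 2, 4, 4, 5, 6], length n = 7
  position 0: throw height = 6, running sum = 6
  position 1: throw height = 1, running sum = 7
  position 2: throw height = 2, running sum = 9
  position 3: throw height = 4, running sum = 13
  position 4: throw height = 4, running sum = 17
  position 5: throw height = 5, running sum = 22
  position 6: throw height = 6, running sum = 28
Total sum = 28; balls = sum / n = 28 / 7 = 4

Answer: 4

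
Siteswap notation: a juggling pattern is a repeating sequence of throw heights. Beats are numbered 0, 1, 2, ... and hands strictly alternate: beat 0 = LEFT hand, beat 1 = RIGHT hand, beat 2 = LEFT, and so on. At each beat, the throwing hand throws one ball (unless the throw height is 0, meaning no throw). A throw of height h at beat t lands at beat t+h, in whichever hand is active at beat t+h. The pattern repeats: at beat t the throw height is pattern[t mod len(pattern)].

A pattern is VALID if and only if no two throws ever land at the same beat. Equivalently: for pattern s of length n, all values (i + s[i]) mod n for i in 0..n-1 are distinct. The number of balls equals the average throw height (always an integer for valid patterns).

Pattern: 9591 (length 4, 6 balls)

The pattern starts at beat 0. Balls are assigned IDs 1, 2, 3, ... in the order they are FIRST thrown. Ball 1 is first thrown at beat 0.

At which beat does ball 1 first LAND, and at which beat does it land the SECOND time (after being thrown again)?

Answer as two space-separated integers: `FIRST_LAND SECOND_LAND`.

Beat 0 (L): throw ball1 h=9 -> lands@9:R; in-air after throw: [b1@9:R]
Beat 1 (R): throw ball2 h=5 -> lands@6:L; in-air after throw: [b2@6:L b1@9:R]
Beat 2 (L): throw ball3 h=9 -> lands@11:R; in-air after throw: [b2@6:L b1@9:R b3@11:R]
Beat 3 (R): throw ball4 h=1 -> lands@4:L; in-air after throw: [b4@4:L b2@6:L b1@9:R b3@11:R]
Beat 4 (L): throw ball4 h=9 -> lands@13:R; in-air after throw: [b2@6:L b1@9:R b3@11:R b4@13:R]
Beat 5 (R): throw ball5 h=5 -> lands@10:L; in-air after throw: [b2@6:L b1@9:R b5@10:L b3@11:R b4@13:R]
Beat 6 (L): throw ball2 h=9 -> lands@15:R; in-air after throw: [b1@9:R b5@10:L b3@11:R b4@13:R b2@15:R]
Beat 7 (R): throw ball6 h=1 -> lands@8:L; in-air after throw: [b6@8:L b1@9:R b5@10:L b3@11:R b4@13:R b2@15:R]
Beat 8 (L): throw ball6 h=9 -> lands@17:R; in-air after throw: [b1@9:R b5@10:L b3@11:R b4@13:R b2@15:R b6@17:R]
Beat 9 (R): throw ball1 h=5 -> lands@14:L; in-air after throw: [b5@10:L b3@11:R b4@13:R b1@14:L b2@15:R b6@17:R]
Beat 10 (L): throw ball5 h=9 -> lands@19:R; in-air after throw: [b3@11:R b4@13:R b1@14:L b2@15:R b6@17:R b5@19:R]
Beat 11 (R): throw ball3 h=1 -> lands@12:L; in-air after throw: [b3@12:L b4@13:R b1@14:L b2@15:R b6@17:R b5@19:R]
Beat 12 (L): throw ball3 h=9 -> lands@21:R; in-air after throw: [b4@13:R b1@14:L b2@15:R b6@17:R b5@19:R b3@21:R]
Beat 13 (R): throw ball4 h=5 -> lands@18:L; in-air after throw: [b1@14:L b2@15:R b6@17:R b4@18:L b5@19:R b3@21:R]
Beat 14 (L): throw ball1 h=9 -> lands@23:R; in-air after throw: [b2@15:R b6@17:R b4@18:L b5@19:R b3@21:R b1@23:R]
Ball 1: thrown@0 h=9 -> first land @9; rethrown@9 h=5 -> second land @14

Answer: 9 14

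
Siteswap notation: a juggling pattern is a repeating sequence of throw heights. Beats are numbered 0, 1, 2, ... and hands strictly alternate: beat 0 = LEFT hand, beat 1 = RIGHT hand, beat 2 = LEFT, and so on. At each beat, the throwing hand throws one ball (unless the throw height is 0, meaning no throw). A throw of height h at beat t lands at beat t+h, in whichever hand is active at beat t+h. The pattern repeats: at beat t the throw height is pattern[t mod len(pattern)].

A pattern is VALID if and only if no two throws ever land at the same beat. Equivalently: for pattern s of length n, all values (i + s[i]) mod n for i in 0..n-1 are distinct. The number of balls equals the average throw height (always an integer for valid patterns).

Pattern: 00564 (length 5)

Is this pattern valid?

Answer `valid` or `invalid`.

Answer: valid

Derivation:
i=0: (i + s[i]) mod n = (0 + 0) mod 5 = 0
i=1: (i + s[i]) mod n = (1 + 0) mod 5 = 1
i=2: (i + s[i]) mod n = (2 + 5) mod 5 = 2
i=3: (i + s[i]) mod n = (3 + 6) mod 5 = 4
i=4: (i + s[i]) mod n = (4 + 4) mod 5 = 3
Residues: [0, 1, 2, 4, 3], distinct: True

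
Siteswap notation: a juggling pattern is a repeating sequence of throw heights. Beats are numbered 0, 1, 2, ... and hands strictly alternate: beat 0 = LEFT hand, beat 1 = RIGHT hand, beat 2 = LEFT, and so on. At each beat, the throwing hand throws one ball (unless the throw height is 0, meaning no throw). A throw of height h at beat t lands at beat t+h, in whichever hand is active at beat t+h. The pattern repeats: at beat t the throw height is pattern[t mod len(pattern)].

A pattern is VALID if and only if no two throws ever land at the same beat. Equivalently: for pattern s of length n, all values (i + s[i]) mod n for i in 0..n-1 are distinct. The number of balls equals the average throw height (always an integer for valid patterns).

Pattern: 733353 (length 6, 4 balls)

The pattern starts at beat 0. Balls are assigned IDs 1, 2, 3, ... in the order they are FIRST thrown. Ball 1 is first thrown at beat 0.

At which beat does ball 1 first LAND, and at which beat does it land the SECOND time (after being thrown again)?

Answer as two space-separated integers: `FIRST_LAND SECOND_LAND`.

Beat 0 (L): throw ball1 h=7 -> lands@7:R; in-air after throw: [b1@7:R]
Beat 1 (R): throw ball2 h=3 -> lands@4:L; in-air after throw: [b2@4:L b1@7:R]
Beat 2 (L): throw ball3 h=3 -> lands@5:R; in-air after throw: [b2@4:L b3@5:R b1@7:R]
Beat 3 (R): throw ball4 h=3 -> lands@6:L; in-air after throw: [b2@4:L b3@5:R b4@6:L b1@7:R]
Beat 4 (L): throw ball2 h=5 -> lands@9:R; in-air after throw: [b3@5:R b4@6:L b1@7:R b2@9:R]
Beat 5 (R): throw ball3 h=3 -> lands@8:L; in-air after throw: [b4@6:L b1@7:R b3@8:L b2@9:R]
Beat 6 (L): throw ball4 h=7 -> lands@13:R; in-air after throw: [b1@7:R b3@8:L b2@9:R b4@13:R]
Beat 7 (R): throw ball1 h=3 -> lands@10:L; in-air after throw: [b3@8:L b2@9:R b1@10:L b4@13:R]
Beat 8 (L): throw ball3 h=3 -> lands@11:R; in-air after throw: [b2@9:R b1@10:L b3@11:R b4@13:R]
Beat 9 (R): throw ball2 h=3 -> lands@12:L; in-air after throw: [b1@10:L b3@11:R b2@12:L b4@13:R]
Beat 10 (L): throw ball1 h=5 -> lands@15:R; in-air after throw: [b3@11:R b2@12:L b4@13:R b1@15:R]
Ball 1: thrown@0 h=7 -> first land @7; rethrown@7 h=3 -> second land @10

Answer: 7 10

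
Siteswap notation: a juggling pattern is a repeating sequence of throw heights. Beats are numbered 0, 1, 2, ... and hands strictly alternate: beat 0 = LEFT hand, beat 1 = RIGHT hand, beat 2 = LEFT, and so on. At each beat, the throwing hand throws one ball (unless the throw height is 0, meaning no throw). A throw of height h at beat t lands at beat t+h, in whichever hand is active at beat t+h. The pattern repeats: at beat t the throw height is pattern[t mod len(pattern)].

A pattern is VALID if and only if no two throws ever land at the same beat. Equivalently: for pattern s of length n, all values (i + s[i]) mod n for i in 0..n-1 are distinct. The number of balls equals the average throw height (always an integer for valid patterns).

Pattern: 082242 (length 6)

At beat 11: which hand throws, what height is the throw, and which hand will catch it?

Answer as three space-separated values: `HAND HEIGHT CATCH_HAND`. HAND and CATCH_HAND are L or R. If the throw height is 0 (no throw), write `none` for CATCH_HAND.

Beat 11: 11 mod 2 = 1, so hand = R
Throw height = pattern[11 mod 6] = pattern[5] = 2
Lands at beat 11+2=13, 13 mod 2 = 1, so catch hand = R

Answer: R 2 R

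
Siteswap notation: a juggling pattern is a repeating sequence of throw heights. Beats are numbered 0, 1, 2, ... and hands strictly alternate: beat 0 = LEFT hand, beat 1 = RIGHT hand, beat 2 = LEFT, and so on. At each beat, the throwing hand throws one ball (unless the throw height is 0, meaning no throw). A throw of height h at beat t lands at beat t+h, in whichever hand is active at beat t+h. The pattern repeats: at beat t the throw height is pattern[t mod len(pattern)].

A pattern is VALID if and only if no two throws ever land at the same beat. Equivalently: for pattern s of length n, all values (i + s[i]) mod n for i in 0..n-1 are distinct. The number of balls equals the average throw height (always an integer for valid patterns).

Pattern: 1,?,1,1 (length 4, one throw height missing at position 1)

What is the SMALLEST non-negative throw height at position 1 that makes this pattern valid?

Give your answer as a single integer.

i=0: (0 + 1) mod 4 = 1
i=1: s[i]=? (unknown)
i=2: (2 + 1) mod 4 = 3
i=3: (3 + 1) mod 4 = 0
Known residues: [0, 1, 3]; need a permutation of 0..3, so missing residue r = 2
Need (1 + s) mod 4 = 2; smallest s = (2 - 1) mod 4 = 1

Answer: 1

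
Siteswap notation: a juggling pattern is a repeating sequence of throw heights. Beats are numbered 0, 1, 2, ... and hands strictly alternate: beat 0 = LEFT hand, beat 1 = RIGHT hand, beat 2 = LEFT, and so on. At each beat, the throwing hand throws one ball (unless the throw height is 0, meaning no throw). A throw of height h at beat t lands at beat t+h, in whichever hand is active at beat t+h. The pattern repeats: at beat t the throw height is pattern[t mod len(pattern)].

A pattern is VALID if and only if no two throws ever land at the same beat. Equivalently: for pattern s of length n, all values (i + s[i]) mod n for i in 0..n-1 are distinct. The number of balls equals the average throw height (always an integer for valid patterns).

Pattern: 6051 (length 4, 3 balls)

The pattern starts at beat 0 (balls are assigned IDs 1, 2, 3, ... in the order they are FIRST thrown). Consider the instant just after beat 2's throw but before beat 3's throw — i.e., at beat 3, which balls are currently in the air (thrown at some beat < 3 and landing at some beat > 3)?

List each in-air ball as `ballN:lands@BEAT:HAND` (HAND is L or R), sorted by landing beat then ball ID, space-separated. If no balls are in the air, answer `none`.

Answer: ball1:lands@6:L ball2:lands@7:R

Derivation:
Beat 0 (L): throw ball1 h=6 -> lands@6:L; in-air after throw: [b1@6:L]
Beat 2 (L): throw ball2 h=5 -> lands@7:R; in-air after throw: [b1@6:L b2@7:R]
Beat 3 (R): throw ball3 h=1 -> lands@4:L; in-air after throw: [b3@4:L b1@6:L b2@7:R]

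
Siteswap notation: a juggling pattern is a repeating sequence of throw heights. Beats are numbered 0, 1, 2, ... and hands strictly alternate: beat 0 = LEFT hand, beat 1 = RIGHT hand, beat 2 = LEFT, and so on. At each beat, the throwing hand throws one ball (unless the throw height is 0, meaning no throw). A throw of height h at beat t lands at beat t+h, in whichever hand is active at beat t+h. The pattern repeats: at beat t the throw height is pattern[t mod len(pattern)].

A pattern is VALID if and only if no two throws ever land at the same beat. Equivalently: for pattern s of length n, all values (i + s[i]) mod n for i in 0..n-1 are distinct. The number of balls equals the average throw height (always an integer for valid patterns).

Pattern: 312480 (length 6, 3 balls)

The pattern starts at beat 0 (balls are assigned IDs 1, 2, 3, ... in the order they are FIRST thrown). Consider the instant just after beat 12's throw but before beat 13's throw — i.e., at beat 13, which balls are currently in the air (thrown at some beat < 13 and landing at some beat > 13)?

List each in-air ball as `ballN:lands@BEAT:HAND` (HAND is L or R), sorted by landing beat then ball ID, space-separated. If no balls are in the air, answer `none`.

Answer: ball2:lands@15:R ball1:lands@18:L

Derivation:
Beat 0 (L): throw ball1 h=3 -> lands@3:R; in-air after throw: [b1@3:R]
Beat 1 (R): throw ball2 h=1 -> lands@2:L; in-air after throw: [b2@2:L b1@3:R]
Beat 2 (L): throw ball2 h=2 -> lands@4:L; in-air after throw: [b1@3:R b2@4:L]
Beat 3 (R): throw ball1 h=4 -> lands@7:R; in-air after throw: [b2@4:L b1@7:R]
Beat 4 (L): throw ball2 h=8 -> lands@12:L; in-air after throw: [b1@7:R b2@12:L]
Beat 6 (L): throw ball3 h=3 -> lands@9:R; in-air after throw: [b1@7:R b3@9:R b2@12:L]
Beat 7 (R): throw ball1 h=1 -> lands@8:L; in-air after throw: [b1@8:L b3@9:R b2@12:L]
Beat 8 (L): throw ball1 h=2 -> lands@10:L; in-air after throw: [b3@9:R b1@10:L b2@12:L]
Beat 9 (R): throw ball3 h=4 -> lands@13:R; in-air after throw: [b1@10:L b2@12:L b3@13:R]
Beat 10 (L): throw ball1 h=8 -> lands@18:L; in-air after throw: [b2@12:L b3@13:R b1@18:L]
Beat 12 (L): throw ball2 h=3 -> lands@15:R; in-air after throw: [b3@13:R b2@15:R b1@18:L]
Beat 13 (R): throw ball3 h=1 -> lands@14:L; in-air after throw: [b3@14:L b2@15:R b1@18:L]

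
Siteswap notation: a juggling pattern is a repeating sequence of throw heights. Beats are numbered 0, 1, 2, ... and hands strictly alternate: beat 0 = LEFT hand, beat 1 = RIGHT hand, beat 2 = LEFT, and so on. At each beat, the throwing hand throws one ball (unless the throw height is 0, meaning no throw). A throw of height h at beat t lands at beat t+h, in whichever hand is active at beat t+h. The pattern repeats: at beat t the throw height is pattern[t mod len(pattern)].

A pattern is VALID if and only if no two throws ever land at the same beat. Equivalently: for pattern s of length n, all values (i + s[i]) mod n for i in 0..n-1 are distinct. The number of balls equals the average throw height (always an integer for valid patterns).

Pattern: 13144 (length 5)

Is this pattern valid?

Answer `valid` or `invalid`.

Answer: invalid

Derivation:
i=0: (i + s[i]) mod n = (0 + 1) mod 5 = 1
i=1: (i + s[i]) mod n = (1 + 3) mod 5 = 4
i=2: (i + s[i]) mod n = (2 + 1) mod 5 = 3
i=3: (i + s[i]) mod n = (3 + 4) mod 5 = 2
i=4: (i + s[i]) mod n = (4 + 4) mod 5 = 3
Residues: [1, 4, 3, 2, 3], distinct: False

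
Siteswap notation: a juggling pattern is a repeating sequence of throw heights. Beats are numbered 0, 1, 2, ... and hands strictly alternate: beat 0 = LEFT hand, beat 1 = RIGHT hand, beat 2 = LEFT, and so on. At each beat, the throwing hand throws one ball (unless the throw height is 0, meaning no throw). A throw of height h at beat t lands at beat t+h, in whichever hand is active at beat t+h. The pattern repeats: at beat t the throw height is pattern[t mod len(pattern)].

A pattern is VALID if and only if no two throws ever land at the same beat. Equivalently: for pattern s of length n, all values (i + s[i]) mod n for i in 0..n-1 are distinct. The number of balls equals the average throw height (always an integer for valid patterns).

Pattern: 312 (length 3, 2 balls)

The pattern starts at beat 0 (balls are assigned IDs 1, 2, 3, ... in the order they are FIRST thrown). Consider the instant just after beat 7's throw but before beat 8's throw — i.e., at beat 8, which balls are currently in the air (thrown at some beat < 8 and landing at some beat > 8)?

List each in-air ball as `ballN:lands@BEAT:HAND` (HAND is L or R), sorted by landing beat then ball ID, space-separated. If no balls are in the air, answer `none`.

Answer: ball1:lands@9:R

Derivation:
Beat 0 (L): throw ball1 h=3 -> lands@3:R; in-air after throw: [b1@3:R]
Beat 1 (R): throw ball2 h=1 -> lands@2:L; in-air after throw: [b2@2:L b1@3:R]
Beat 2 (L): throw ball2 h=2 -> lands@4:L; in-air after throw: [b1@3:R b2@4:L]
Beat 3 (R): throw ball1 h=3 -> lands@6:L; in-air after throw: [b2@4:L b1@6:L]
Beat 4 (L): throw ball2 h=1 -> lands@5:R; in-air after throw: [b2@5:R b1@6:L]
Beat 5 (R): throw ball2 h=2 -> lands@7:R; in-air after throw: [b1@6:L b2@7:R]
Beat 6 (L): throw ball1 h=3 -> lands@9:R; in-air after throw: [b2@7:R b1@9:R]
Beat 7 (R): throw ball2 h=1 -> lands@8:L; in-air after throw: [b2@8:L b1@9:R]
Beat 8 (L): throw ball2 h=2 -> lands@10:L; in-air after throw: [b1@9:R b2@10:L]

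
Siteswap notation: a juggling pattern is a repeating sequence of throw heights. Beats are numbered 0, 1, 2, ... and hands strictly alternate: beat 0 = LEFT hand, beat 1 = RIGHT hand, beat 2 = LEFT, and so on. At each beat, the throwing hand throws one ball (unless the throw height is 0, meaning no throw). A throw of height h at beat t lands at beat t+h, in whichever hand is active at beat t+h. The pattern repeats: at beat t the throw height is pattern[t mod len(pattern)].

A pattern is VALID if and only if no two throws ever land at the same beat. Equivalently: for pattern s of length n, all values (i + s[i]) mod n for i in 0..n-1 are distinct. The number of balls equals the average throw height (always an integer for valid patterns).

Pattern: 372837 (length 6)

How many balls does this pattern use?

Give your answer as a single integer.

Pattern = [3, 7, 2, 8, 3, 7], length n = 6
  position 0: throw height = 3, running sum = 3
  position 1: throw height = 7, running sum = 10
  position 2: throw height = 2, running sum = 12
  position 3: throw height = 8, running sum = 20
  position 4: throw height = 3, running sum = 23
  position 5: throw height = 7, running sum = 30
Total sum = 30; balls = sum / n = 30 / 6 = 5

Answer: 5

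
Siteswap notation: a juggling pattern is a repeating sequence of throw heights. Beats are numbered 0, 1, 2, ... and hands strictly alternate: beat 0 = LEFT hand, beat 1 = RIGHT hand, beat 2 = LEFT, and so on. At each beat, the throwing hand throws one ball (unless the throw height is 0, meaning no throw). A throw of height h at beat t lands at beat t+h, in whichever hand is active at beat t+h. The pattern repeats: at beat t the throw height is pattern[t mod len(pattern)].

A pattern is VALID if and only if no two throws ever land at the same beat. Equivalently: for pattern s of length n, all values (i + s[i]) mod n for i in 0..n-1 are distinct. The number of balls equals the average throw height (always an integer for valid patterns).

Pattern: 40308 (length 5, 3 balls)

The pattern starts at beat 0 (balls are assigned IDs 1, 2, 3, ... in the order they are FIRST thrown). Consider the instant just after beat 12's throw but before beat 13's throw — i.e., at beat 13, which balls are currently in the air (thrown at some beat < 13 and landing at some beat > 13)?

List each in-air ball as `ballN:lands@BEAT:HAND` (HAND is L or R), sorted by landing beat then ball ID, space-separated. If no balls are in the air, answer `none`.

Beat 0 (L): throw ball1 h=4 -> lands@4:L; in-air after throw: [b1@4:L]
Beat 2 (L): throw ball2 h=3 -> lands@5:R; in-air after throw: [b1@4:L b2@5:R]
Beat 4 (L): throw ball1 h=8 -> lands@12:L; in-air after throw: [b2@5:R b1@12:L]
Beat 5 (R): throw ball2 h=4 -> lands@9:R; in-air after throw: [b2@9:R b1@12:L]
Beat 7 (R): throw ball3 h=3 -> lands@10:L; in-air after throw: [b2@9:R b3@10:L b1@12:L]
Beat 9 (R): throw ball2 h=8 -> lands@17:R; in-air after throw: [b3@10:L b1@12:L b2@17:R]
Beat 10 (L): throw ball3 h=4 -> lands@14:L; in-air after throw: [b1@12:L b3@14:L b2@17:R]
Beat 12 (L): throw ball1 h=3 -> lands@15:R; in-air after throw: [b3@14:L b1@15:R b2@17:R]

Answer: ball3:lands@14:L ball1:lands@15:R ball2:lands@17:R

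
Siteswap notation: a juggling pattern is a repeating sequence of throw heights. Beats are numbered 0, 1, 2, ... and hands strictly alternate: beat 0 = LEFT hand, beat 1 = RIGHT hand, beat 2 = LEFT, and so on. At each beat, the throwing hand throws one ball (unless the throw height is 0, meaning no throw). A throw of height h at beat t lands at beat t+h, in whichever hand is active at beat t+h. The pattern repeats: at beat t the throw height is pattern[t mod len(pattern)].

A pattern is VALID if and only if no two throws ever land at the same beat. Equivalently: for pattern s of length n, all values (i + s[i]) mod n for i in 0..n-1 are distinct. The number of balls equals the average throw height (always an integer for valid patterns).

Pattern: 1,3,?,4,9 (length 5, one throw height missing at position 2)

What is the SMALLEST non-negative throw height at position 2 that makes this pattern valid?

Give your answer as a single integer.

i=0: (0 + 1) mod 5 = 1
i=1: (1 + 3) mod 5 = 4
i=2: s[i]=? (unknown)
i=3: (3 + 4) mod 5 = 2
i=4: (4 + 9) mod 5 = 3
Known residues: [1, 2, 3, 4]; need a permutation of 0..4, so missing residue r = 0
Need (2 + s) mod 5 = 0; smallest s = (0 - 2) mod 5 = 3

Answer: 3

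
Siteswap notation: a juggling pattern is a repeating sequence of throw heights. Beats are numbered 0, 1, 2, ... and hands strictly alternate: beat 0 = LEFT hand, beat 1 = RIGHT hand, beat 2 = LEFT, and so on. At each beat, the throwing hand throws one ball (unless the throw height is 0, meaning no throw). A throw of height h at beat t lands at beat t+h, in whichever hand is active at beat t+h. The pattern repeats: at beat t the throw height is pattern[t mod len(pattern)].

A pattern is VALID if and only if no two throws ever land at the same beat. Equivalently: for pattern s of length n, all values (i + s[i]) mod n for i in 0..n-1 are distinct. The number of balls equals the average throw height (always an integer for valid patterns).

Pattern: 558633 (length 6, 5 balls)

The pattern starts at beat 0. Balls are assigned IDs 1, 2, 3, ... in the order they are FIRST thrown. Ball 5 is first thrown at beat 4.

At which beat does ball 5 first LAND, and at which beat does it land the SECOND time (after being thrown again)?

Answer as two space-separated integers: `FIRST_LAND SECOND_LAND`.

Beat 0 (L): throw ball1 h=5 -> lands@5:R; in-air after throw: [b1@5:R]
Beat 1 (R): throw ball2 h=5 -> lands@6:L; in-air after throw: [b1@5:R b2@6:L]
Beat 2 (L): throw ball3 h=8 -> lands@10:L; in-air after throw: [b1@5:R b2@6:L b3@10:L]
Beat 3 (R): throw ball4 h=6 -> lands@9:R; in-air after throw: [b1@5:R b2@6:L b4@9:R b3@10:L]
Beat 4 (L): throw ball5 h=3 -> lands@7:R; in-air after throw: [b1@5:R b2@6:L b5@7:R b4@9:R b3@10:L]
Beat 5 (R): throw ball1 h=3 -> lands@8:L; in-air after throw: [b2@6:L b5@7:R b1@8:L b4@9:R b3@10:L]
Beat 6 (L): throw ball2 h=5 -> lands@11:R; in-air after throw: [b5@7:R b1@8:L b4@9:R b3@10:L b2@11:R]
Beat 7 (R): throw ball5 h=5 -> lands@12:L; in-air after throw: [b1@8:L b4@9:R b3@10:L b2@11:R b5@12:L]
Beat 8 (L): throw ball1 h=8 -> lands@16:L; in-air after throw: [b4@9:R b3@10:L b2@11:R b5@12:L b1@16:L]
Beat 9 (R): throw ball4 h=6 -> lands@15:R; in-air after throw: [b3@10:L b2@11:R b5@12:L b4@15:R b1@16:L]
Beat 10 (L): throw ball3 h=3 -> lands@13:R; in-air after throw: [b2@11:R b5@12:L b3@13:R b4@15:R b1@16:L]
Beat 11 (R): throw ball2 h=3 -> lands@14:L; in-air after throw: [b5@12:L b3@13:R b2@14:L b4@15:R b1@16:L]
Beat 12 (L): throw ball5 h=5 -> lands@17:R; in-air after throw: [b3@13:R b2@14:L b4@15:R b1@16:L b5@17:R]
Ball 5: thrown@4 h=3 -> first land @7; rethrown@7 h=5 -> second land @12

Answer: 7 12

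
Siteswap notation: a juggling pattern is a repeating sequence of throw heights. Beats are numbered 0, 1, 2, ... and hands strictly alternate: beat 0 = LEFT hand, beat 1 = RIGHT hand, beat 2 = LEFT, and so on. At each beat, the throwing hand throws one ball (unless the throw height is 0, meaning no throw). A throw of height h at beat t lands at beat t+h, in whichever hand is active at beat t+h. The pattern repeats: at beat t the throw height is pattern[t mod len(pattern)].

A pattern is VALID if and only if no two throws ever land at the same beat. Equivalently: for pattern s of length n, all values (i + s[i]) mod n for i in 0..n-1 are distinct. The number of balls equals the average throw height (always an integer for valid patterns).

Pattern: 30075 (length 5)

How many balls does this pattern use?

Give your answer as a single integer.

Pattern = [3, 0, 0, 7, 5], length n = 5
  position 0: throw height = 3, running sum = 3
  position 1: throw height = 0, running sum = 3
  position 2: throw height = 0, running sum = 3
  position 3: throw height = 7, running sum = 10
  position 4: throw height = 5, running sum = 15
Total sum = 15; balls = sum / n = 15 / 5 = 3

Answer: 3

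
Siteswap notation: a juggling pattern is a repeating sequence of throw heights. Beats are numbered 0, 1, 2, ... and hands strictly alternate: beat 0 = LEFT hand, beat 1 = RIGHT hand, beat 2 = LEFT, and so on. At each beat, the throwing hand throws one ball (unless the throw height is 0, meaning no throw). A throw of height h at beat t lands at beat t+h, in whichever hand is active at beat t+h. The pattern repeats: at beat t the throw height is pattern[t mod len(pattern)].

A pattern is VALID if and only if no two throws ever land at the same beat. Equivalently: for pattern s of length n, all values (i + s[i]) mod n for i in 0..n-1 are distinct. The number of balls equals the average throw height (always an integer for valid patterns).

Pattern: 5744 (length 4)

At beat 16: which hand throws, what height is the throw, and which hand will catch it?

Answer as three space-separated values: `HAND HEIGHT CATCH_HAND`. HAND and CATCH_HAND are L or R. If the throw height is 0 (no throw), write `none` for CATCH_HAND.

Answer: L 5 R

Derivation:
Beat 16: 16 mod 2 = 0, so hand = L
Throw height = pattern[16 mod 4] = pattern[0] = 5
Lands at beat 16+5=21, 21 mod 2 = 1, so catch hand = R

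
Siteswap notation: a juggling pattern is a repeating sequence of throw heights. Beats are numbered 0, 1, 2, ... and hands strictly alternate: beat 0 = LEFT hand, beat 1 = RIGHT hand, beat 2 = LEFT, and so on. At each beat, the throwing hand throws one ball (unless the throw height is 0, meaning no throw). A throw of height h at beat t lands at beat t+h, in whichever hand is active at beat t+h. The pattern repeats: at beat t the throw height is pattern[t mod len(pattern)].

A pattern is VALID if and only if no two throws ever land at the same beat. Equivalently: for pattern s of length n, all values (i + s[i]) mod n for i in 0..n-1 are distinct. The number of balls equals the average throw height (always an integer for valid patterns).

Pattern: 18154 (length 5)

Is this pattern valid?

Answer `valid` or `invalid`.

Answer: invalid

Derivation:
i=0: (i + s[i]) mod n = (0 + 1) mod 5 = 1
i=1: (i + s[i]) mod n = (1 + 8) mod 5 = 4
i=2: (i + s[i]) mod n = (2 + 1) mod 5 = 3
i=3: (i + s[i]) mod n = (3 + 5) mod 5 = 3
i=4: (i + s[i]) mod n = (4 + 4) mod 5 = 3
Residues: [1, 4, 3, 3, 3], distinct: False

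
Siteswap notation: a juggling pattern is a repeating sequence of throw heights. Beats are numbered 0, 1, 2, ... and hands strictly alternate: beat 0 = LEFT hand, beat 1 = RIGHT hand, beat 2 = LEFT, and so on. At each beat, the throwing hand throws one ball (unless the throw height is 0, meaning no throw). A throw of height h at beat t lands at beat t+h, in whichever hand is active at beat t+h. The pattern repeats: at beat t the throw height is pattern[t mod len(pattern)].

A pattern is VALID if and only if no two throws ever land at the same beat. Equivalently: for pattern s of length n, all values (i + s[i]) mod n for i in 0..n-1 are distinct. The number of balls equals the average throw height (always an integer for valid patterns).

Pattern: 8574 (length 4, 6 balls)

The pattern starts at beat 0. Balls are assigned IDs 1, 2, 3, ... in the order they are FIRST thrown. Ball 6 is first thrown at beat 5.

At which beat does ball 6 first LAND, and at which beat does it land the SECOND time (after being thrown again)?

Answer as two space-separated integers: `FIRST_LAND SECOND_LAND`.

Beat 0 (L): throw ball1 h=8 -> lands@8:L; in-air after throw: [b1@8:L]
Beat 1 (R): throw ball2 h=5 -> lands@6:L; in-air after throw: [b2@6:L b1@8:L]
Beat 2 (L): throw ball3 h=7 -> lands@9:R; in-air after throw: [b2@6:L b1@8:L b3@9:R]
Beat 3 (R): throw ball4 h=4 -> lands@7:R; in-air after throw: [b2@6:L b4@7:R b1@8:L b3@9:R]
Beat 4 (L): throw ball5 h=8 -> lands@12:L; in-air after throw: [b2@6:L b4@7:R b1@8:L b3@9:R b5@12:L]
Beat 5 (R): throw ball6 h=5 -> lands@10:L; in-air after throw: [b2@6:L b4@7:R b1@8:L b3@9:R b6@10:L b5@12:L]
Beat 6 (L): throw ball2 h=7 -> lands@13:R; in-air after throw: [b4@7:R b1@8:L b3@9:R b6@10:L b5@12:L b2@13:R]
Beat 7 (R): throw ball4 h=4 -> lands@11:R; in-air after throw: [b1@8:L b3@9:R b6@10:L b4@11:R b5@12:L b2@13:R]
Beat 8 (L): throw ball1 h=8 -> lands@16:L; in-air after throw: [b3@9:R b6@10:L b4@11:R b5@12:L b2@13:R b1@16:L]
Beat 9 (R): throw ball3 h=5 -> lands@14:L; in-air after throw: [b6@10:L b4@11:R b5@12:L b2@13:R b3@14:L b1@16:L]
Beat 10 (L): throw ball6 h=7 -> lands@17:R; in-air after throw: [b4@11:R b5@12:L b2@13:R b3@14:L b1@16:L b6@17:R]
Beat 11 (R): throw ball4 h=4 -> lands@15:R; in-air after throw: [b5@12:L b2@13:R b3@14:L b4@15:R b1@16:L b6@17:R]
Beat 12 (L): throw ball5 h=8 -> lands@20:L; in-air after throw: [b2@13:R b3@14:L b4@15:R b1@16:L b6@17:R b5@20:L]
Beat 13 (R): throw ball2 h=5 -> lands@18:L; in-air after throw: [b3@14:L b4@15:R b1@16:L b6@17:R b2@18:L b5@20:L]
Beat 14 (L): throw ball3 h=7 -> lands@21:R; in-air after throw: [b4@15:R b1@16:L b6@17:R b2@18:L b5@20:L b3@21:R]
Beat 15 (R): throw ball4 h=4 -> lands@19:R; in-air after throw: [b1@16:L b6@17:R b2@18:L b4@19:R b5@20:L b3@21:R]
Beat 16 (L): throw ball1 h=8 -> lands@24:L; in-air after throw: [b6@17:R b2@18:L b4@19:R b5@20:L b3@21:R b1@24:L]
Ball 6: thrown@5 h=5 -> first land @10; rethrown@10 h=7 -> second land @17

Answer: 10 17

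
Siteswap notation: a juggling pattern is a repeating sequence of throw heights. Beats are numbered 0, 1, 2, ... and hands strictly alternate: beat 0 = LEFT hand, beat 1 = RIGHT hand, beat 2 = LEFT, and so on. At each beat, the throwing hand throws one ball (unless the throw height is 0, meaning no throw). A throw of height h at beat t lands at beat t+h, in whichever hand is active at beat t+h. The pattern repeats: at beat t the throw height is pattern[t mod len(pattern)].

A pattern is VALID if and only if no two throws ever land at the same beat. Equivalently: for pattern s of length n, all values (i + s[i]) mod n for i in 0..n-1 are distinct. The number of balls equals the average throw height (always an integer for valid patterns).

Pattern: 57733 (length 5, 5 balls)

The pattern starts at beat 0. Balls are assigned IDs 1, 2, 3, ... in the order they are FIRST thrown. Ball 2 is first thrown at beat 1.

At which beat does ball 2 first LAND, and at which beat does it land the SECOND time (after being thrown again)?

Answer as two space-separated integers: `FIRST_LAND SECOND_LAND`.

Answer: 8 11

Derivation:
Beat 0 (L): throw ball1 h=5 -> lands@5:R; in-air after throw: [b1@5:R]
Beat 1 (R): throw ball2 h=7 -> lands@8:L; in-air after throw: [b1@5:R b2@8:L]
Beat 2 (L): throw ball3 h=7 -> lands@9:R; in-air after throw: [b1@5:R b2@8:L b3@9:R]
Beat 3 (R): throw ball4 h=3 -> lands@6:L; in-air after throw: [b1@5:R b4@6:L b2@8:L b3@9:R]
Beat 4 (L): throw ball5 h=3 -> lands@7:R; in-air after throw: [b1@5:R b4@6:L b5@7:R b2@8:L b3@9:R]
Beat 5 (R): throw ball1 h=5 -> lands@10:L; in-air after throw: [b4@6:L b5@7:R b2@8:L b3@9:R b1@10:L]
Beat 6 (L): throw ball4 h=7 -> lands@13:R; in-air after throw: [b5@7:R b2@8:L b3@9:R b1@10:L b4@13:R]
Beat 7 (R): throw ball5 h=7 -> lands@14:L; in-air after throw: [b2@8:L b3@9:R b1@10:L b4@13:R b5@14:L]
Beat 8 (L): throw ball2 h=3 -> lands@11:R; in-air after throw: [b3@9:R b1@10:L b2@11:R b4@13:R b5@14:L]
Beat 9 (R): throw ball3 h=3 -> lands@12:L; in-air after throw: [b1@10:L b2@11:R b3@12:L b4@13:R b5@14:L]
Beat 10 (L): throw ball1 h=5 -> lands@15:R; in-air after throw: [b2@11:R b3@12:L b4@13:R b5@14:L b1@15:R]
Beat 11 (R): throw ball2 h=7 -> lands@18:L; in-air after throw: [b3@12:L b4@13:R b5@14:L b1@15:R b2@18:L]
Ball 2: thrown@1 h=7 -> first land @8; rethrown@8 h=3 -> second land @11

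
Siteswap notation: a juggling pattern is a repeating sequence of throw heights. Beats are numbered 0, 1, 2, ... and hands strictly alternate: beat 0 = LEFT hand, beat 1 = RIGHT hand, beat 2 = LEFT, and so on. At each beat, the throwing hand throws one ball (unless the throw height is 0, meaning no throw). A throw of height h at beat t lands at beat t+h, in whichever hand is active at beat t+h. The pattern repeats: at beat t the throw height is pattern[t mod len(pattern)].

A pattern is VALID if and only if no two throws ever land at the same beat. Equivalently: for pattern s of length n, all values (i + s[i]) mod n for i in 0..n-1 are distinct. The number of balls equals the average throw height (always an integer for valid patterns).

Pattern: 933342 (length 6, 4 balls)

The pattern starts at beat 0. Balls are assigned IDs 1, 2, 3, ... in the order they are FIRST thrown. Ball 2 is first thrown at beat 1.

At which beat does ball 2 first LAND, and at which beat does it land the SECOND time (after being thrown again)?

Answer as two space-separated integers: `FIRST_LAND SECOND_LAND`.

Beat 0 (L): throw ball1 h=9 -> lands@9:R; in-air after throw: [b1@9:R]
Beat 1 (R): throw ball2 h=3 -> lands@4:L; in-air after throw: [b2@4:L b1@9:R]
Beat 2 (L): throw ball3 h=3 -> lands@5:R; in-air after throw: [b2@4:L b3@5:R b1@9:R]
Beat 3 (R): throw ball4 h=3 -> lands@6:L; in-air after throw: [b2@4:L b3@5:R b4@6:L b1@9:R]
Beat 4 (L): throw ball2 h=4 -> lands@8:L; in-air after throw: [b3@5:R b4@6:L b2@8:L b1@9:R]
Beat 5 (R): throw ball3 h=2 -> lands@7:R; in-air after throw: [b4@6:L b3@7:R b2@8:L b1@9:R]
Beat 6 (L): throw ball4 h=9 -> lands@15:R; in-air after throw: [b3@7:R b2@8:L b1@9:R b4@15:R]
Beat 7 (R): throw ball3 h=3 -> lands@10:L; in-air after throw: [b2@8:L b1@9:R b3@10:L b4@15:R]
Beat 8 (L): throw ball2 h=3 -> lands@11:R; in-air after throw: [b1@9:R b3@10:L b2@11:R b4@15:R]
Ball 2: thrown@1 h=3 -> first land @4; rethrown@4 h=4 -> second land @8

Answer: 4 8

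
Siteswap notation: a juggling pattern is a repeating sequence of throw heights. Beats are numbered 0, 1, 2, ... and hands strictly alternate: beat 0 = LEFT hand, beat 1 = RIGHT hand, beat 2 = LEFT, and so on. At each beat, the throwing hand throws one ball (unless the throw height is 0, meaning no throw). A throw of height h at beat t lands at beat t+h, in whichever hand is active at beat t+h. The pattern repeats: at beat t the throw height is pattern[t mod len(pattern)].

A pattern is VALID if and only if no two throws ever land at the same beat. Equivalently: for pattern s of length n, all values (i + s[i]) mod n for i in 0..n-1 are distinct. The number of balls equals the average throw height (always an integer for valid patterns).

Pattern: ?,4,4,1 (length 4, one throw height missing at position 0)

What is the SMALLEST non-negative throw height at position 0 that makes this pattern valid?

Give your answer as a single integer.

Answer: 3

Derivation:
i=0: s[i]=? (unknown)
i=1: (1 + 4) mod 4 = 1
i=2: (2 + 4) mod 4 = 2
i=3: (3 + 1) mod 4 = 0
Known residues: [0, 1, 2]; need a permutation of 0..3, so missing residue r = 3
Need (0 + s) mod 4 = 3; smallest s = (3 - 0) mod 4 = 3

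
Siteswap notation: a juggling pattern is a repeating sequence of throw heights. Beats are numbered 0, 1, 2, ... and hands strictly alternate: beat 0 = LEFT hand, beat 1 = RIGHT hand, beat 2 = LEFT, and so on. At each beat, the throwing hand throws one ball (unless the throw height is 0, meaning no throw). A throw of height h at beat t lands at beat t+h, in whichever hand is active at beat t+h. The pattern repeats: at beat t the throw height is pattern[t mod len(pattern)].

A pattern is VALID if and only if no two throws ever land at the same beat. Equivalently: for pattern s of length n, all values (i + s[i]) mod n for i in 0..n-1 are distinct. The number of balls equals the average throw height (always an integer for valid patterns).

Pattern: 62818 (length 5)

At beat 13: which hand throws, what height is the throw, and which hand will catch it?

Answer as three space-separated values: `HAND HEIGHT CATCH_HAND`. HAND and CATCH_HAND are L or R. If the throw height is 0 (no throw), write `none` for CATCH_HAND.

Beat 13: 13 mod 2 = 1, so hand = R
Throw height = pattern[13 mod 5] = pattern[3] = 1
Lands at beat 13+1=14, 14 mod 2 = 0, so catch hand = L

Answer: R 1 L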